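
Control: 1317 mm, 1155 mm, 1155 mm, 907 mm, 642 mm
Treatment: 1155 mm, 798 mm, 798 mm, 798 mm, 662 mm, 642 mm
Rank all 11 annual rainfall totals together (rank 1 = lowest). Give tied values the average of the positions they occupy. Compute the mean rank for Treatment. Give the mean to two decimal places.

Sorted (ascending): 642, 642, 662, 798, 798, 798, 907, 1155, 1155, 1155, 1317
The 2 values of 642 occupy positions 1–2 → average rank (1+2)/2 = 1.5.
The 3 values of 798 occupy positions 4–6 → average rank 5.
The 3 values of 1155 occupy positions 8–10 → average rank 9.
Treatment values → pooled ranks: 1155→9, 798→5, 798→5, 798→5, 662→3, 642→1.5
Mean rank = (9 + 5 + 5 + 5 + 3 + 1.5) / 6 = 4.75

4.75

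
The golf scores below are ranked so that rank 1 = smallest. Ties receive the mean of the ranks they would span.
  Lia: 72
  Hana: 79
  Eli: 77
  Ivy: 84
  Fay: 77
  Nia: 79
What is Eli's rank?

Sorted (ascending): 72, 77, 77, 79, 79, 84
The 2 values of 77 occupy positions 2–3 → average rank (2+3)/2 = 2.5.
The 2 values of 79 occupy positions 4–5 → average rank (4+5)/2 = 4.5.
Eli has value 77 → rank 2.5.

2.5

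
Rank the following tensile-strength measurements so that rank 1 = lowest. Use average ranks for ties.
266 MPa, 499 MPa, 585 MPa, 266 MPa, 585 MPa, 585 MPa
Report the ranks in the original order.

Sorted (ascending): 266, 266, 499, 585, 585, 585
The 2 values of 266 occupy positions 1–2 → average rank (1+2)/2 = 1.5.
The 3 values of 585 occupy positions 4–6 → average rank 5.

1.5, 3, 5, 1.5, 5, 5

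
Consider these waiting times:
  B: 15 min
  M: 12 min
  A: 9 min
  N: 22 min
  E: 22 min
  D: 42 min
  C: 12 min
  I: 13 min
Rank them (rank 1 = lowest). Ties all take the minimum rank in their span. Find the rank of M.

Sorted (ascending): 9, 12, 12, 13, 15, 22, 22, 42
The 2 values of 12 occupy positions 2–3 → each gets rank 2.
The 2 values of 22 occupy positions 6–7 → each gets rank 6.
M has value 12 min → rank 2.

2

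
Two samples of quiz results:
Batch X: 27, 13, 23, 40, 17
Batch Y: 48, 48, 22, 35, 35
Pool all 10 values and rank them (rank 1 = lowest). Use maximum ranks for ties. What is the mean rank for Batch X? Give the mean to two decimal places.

Sorted (ascending): 13, 17, 22, 23, 27, 35, 35, 40, 48, 48
The 2 values of 35 occupy positions 6–7 → each gets rank 7.
The 2 values of 48 occupy positions 9–10 → each gets rank 10.
Batch X values → pooled ranks: 27→5, 13→1, 23→4, 40→8, 17→2
Mean rank = (5 + 1 + 4 + 8 + 2) / 5 = 4.00

4.00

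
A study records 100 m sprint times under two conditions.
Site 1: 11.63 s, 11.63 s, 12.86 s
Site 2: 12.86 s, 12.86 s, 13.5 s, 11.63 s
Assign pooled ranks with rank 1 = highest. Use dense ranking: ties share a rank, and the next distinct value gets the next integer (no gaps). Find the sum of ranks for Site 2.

8

Sorted (descending): 13.5, 12.86, 12.86, 12.86, 11.63, 11.63, 11.63
The 3 values of 12.86 share dense rank 2.
The 3 values of 11.63 share dense rank 3.
Remaining distinct values take the next consecutive integers.
Site 2 values → pooled ranks: 12.86→2, 12.86→2, 13.5→1, 11.63→3
Rank sum = 2 + 2 + 1 + 3 = 8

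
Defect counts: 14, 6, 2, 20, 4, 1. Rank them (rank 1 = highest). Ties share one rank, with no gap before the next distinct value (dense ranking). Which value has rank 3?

Sorted (descending): 20, 14, 6, 4, 2, 1
No ties — each value takes its position as its rank.
Rank 3 → value 6.

6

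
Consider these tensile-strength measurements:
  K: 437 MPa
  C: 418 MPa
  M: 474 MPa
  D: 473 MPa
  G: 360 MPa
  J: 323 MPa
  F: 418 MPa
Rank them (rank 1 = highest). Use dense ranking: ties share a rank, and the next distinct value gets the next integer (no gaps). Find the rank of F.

4

Sorted (descending): 474, 473, 437, 418, 418, 360, 323
The 2 values of 418 share dense rank 4.
Remaining distinct values take the next consecutive integers.
F has value 418 MPa → rank 4.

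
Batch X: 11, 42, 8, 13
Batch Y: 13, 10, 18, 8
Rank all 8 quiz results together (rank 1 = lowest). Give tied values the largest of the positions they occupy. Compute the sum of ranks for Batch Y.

18

Sorted (ascending): 8, 8, 10, 11, 13, 13, 18, 42
The 2 values of 8 occupy positions 1–2 → each gets rank 2.
The 2 values of 13 occupy positions 5–6 → each gets rank 6.
Batch Y values → pooled ranks: 13→6, 10→3, 18→7, 8→2
Rank sum = 6 + 3 + 7 + 2 = 18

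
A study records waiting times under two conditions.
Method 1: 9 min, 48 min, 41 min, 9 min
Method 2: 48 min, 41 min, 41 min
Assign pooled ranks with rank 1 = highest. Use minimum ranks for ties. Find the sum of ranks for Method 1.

Sorted (descending): 48, 48, 41, 41, 41, 9, 9
The 2 values of 48 occupy positions 1–2 → each gets rank 1.
The 3 values of 41 occupy positions 3–5 → each gets rank 3.
The 2 values of 9 occupy positions 6–7 → each gets rank 6.
Method 1 values → pooled ranks: 9→6, 48→1, 41→3, 9→6
Rank sum = 6 + 1 + 3 + 6 = 16

16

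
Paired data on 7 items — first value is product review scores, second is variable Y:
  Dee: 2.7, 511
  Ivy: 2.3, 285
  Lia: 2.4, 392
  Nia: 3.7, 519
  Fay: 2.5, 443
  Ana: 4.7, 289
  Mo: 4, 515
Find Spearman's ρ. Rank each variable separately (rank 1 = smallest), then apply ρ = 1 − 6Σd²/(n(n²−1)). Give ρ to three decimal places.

0.429

Ranks of variable 1: 4, 1, 2, 5, 3, 7, 6
Ranks of variable 2: 5, 1, 3, 7, 4, 2, 6
d = r₁ − r₂: -1, 0, -1, -2, -1, 5, 0
d²: 1, 0, 1, 4, 1, 25, 0; Σd² = 32
ρ = 1 − 6·32/(7·48) = 1 − 192/336 = 0.429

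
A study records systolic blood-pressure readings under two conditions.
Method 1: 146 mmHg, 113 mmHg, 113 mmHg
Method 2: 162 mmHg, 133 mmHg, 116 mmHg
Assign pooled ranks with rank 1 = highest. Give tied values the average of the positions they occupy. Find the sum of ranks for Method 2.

8

Sorted (descending): 162, 146, 133, 116, 113, 113
The 2 values of 113 occupy positions 5–6 → average rank (5+6)/2 = 5.5.
Method 2 values → pooled ranks: 162→1, 133→3, 116→4
Rank sum = 1 + 3 + 4 = 8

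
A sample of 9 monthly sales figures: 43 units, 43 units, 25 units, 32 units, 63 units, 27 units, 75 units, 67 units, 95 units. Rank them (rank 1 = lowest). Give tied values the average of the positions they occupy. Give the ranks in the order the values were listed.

Sorted (ascending): 25, 27, 32, 43, 43, 63, 67, 75, 95
The 2 values of 43 occupy positions 4–5 → average rank (4+5)/2 = 4.5.

4.5, 4.5, 1, 3, 6, 2, 8, 7, 9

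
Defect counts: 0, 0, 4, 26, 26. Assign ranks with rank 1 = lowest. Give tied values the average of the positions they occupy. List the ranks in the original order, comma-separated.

Sorted (ascending): 0, 0, 4, 26, 26
The 2 values of 0 occupy positions 1–2 → average rank (1+2)/2 = 1.5.
The 2 values of 26 occupy positions 4–5 → average rank (4+5)/2 = 4.5.

1.5, 1.5, 3, 4.5, 4.5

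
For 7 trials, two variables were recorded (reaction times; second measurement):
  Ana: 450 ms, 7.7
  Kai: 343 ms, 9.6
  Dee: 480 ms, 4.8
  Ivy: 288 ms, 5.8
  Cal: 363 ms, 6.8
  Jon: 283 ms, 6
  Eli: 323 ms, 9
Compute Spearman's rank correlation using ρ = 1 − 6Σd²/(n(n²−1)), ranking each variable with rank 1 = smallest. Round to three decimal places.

Ranks of variable 1: 6, 4, 7, 2, 5, 1, 3
Ranks of variable 2: 5, 7, 1, 2, 4, 3, 6
d = r₁ − r₂: 1, -3, 6, 0, 1, -2, -3
d²: 1, 9, 36, 0, 1, 4, 9; Σd² = 60
ρ = 1 − 6·60/(7·48) = 1 − 360/336 = -0.071

-0.071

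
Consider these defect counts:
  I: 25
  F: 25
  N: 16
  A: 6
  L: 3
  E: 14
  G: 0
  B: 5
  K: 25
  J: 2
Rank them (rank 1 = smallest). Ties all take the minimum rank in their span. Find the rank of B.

4

Sorted (ascending): 0, 2, 3, 5, 6, 14, 16, 25, 25, 25
The 3 values of 25 occupy positions 8–10 → each gets rank 8.
B has value 5 → rank 4.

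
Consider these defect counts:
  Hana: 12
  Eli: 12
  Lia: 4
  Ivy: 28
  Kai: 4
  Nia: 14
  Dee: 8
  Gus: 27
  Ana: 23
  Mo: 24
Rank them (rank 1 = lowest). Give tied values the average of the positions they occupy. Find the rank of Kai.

1.5

Sorted (ascending): 4, 4, 8, 12, 12, 14, 23, 24, 27, 28
The 2 values of 4 occupy positions 1–2 → average rank (1+2)/2 = 1.5.
The 2 values of 12 occupy positions 4–5 → average rank (4+5)/2 = 4.5.
Kai has value 4 → rank 1.5.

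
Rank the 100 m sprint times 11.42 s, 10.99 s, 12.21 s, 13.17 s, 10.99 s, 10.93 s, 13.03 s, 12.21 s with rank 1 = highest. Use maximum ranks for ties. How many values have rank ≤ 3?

Sorted (descending): 13.17, 13.03, 12.21, 12.21, 11.42, 10.99, 10.99, 10.93
The 2 values of 12.21 occupy positions 3–4 → each gets rank 4.
The 2 values of 10.99 occupy positions 6–7 → each gets rank 7.
Ranks ≤ 3: {1, 2} → 2 values.

2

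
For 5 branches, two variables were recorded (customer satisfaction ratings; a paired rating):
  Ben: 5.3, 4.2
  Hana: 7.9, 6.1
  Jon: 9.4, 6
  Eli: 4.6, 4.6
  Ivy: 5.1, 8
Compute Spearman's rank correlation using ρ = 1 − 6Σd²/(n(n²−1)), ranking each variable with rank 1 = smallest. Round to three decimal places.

0.100

Ranks of variable 1: 3, 4, 5, 1, 2
Ranks of variable 2: 1, 4, 3, 2, 5
d = r₁ − r₂: 2, 0, 2, -1, -3
d²: 4, 0, 4, 1, 9; Σd² = 18
ρ = 1 − 6·18/(5·24) = 1 − 108/120 = 0.100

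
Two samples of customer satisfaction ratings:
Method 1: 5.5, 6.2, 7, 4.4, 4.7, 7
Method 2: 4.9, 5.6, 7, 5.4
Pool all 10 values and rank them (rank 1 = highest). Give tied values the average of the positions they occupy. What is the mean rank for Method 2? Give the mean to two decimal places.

5.50

Sorted (descending): 7, 7, 7, 6.2, 5.6, 5.5, 5.4, 4.9, 4.7, 4.4
The 3 values of 7 occupy positions 1–3 → average rank 2.
Method 2 values → pooled ranks: 4.9→8, 5.6→5, 7→2, 5.4→7
Mean rank = (8 + 5 + 2 + 7) / 4 = 5.50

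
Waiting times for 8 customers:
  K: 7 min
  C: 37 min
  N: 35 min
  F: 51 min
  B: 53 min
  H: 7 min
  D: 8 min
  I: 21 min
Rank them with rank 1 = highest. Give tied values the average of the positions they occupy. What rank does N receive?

4

Sorted (descending): 53, 51, 37, 35, 21, 8, 7, 7
The 2 values of 7 occupy positions 7–8 → average rank (7+8)/2 = 7.5.
N has value 35 min → rank 4.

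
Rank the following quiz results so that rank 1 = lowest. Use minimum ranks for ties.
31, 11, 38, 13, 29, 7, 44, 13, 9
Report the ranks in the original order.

Sorted (ascending): 7, 9, 11, 13, 13, 29, 31, 38, 44
The 2 values of 13 occupy positions 4–5 → each gets rank 4.

7, 3, 8, 4, 6, 1, 9, 4, 2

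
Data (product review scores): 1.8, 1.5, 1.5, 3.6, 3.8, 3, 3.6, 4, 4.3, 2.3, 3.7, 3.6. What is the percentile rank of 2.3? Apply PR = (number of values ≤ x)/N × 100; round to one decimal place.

33.3

N = 12.
Strictly below 2.3: 3. Equal to 2.3: 1.
PR = 4/12 × 100 = 33.3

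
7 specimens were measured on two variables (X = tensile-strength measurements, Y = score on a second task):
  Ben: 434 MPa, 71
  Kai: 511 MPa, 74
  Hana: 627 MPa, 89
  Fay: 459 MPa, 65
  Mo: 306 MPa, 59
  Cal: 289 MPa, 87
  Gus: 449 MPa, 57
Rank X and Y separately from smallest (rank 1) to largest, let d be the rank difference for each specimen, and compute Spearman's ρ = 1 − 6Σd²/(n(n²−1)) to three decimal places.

Ranks of variable 1: 3, 6, 7, 5, 2, 1, 4
Ranks of variable 2: 4, 5, 7, 3, 2, 6, 1
d = r₁ − r₂: -1, 1, 0, 2, 0, -5, 3
d²: 1, 1, 0, 4, 0, 25, 9; Σd² = 40
ρ = 1 − 6·40/(7·48) = 1 − 240/336 = 0.286

0.286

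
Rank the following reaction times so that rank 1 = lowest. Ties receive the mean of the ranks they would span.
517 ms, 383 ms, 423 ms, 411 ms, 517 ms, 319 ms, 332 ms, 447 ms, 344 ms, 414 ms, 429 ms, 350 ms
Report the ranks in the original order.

11.5, 5, 8, 6, 11.5, 1, 2, 10, 3, 7, 9, 4

Sorted (ascending): 319, 332, 344, 350, 383, 411, 414, 423, 429, 447, 517, 517
The 2 values of 517 occupy positions 11–12 → average rank (11+12)/2 = 11.5.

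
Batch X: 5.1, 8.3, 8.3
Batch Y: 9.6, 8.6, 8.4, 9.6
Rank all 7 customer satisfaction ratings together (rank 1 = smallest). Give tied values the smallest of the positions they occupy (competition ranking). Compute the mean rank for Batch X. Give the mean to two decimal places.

Sorted (ascending): 5.1, 8.3, 8.3, 8.4, 8.6, 9.6, 9.6
The 2 values of 8.3 occupy positions 2–3 → each gets rank 2.
The 2 values of 9.6 occupy positions 6–7 → each gets rank 6.
Batch X values → pooled ranks: 5.1→1, 8.3→2, 8.3→2
Mean rank = (1 + 2 + 2) / 3 = 1.67

1.67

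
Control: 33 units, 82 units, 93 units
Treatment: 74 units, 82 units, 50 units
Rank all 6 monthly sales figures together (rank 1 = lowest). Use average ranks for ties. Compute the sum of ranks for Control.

Sorted (ascending): 33, 50, 74, 82, 82, 93
The 2 values of 82 occupy positions 4–5 → average rank (4+5)/2 = 4.5.
Control values → pooled ranks: 33→1, 82→4.5, 93→6
Rank sum = 1 + 4.5 + 6 = 11.5

11.5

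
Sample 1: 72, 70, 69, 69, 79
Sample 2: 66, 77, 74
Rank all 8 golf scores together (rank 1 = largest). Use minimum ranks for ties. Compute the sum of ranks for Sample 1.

Sorted (descending): 79, 77, 74, 72, 70, 69, 69, 66
The 2 values of 69 occupy positions 6–7 → each gets rank 6.
Sample 1 values → pooled ranks: 72→4, 70→5, 69→6, 69→6, 79→1
Rank sum = 4 + 5 + 6 + 6 + 1 = 22

22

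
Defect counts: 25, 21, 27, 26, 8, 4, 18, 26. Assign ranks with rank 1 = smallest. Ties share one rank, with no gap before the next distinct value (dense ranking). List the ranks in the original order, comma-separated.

5, 4, 7, 6, 2, 1, 3, 6

Sorted (ascending): 4, 8, 18, 21, 25, 26, 26, 27
The 2 values of 26 share dense rank 6.
Remaining distinct values take the next consecutive integers.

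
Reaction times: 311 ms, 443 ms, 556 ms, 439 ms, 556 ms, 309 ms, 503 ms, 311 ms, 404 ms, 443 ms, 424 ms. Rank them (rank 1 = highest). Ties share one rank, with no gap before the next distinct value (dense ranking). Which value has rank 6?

Sorted (descending): 556, 556, 503, 443, 443, 439, 424, 404, 311, 311, 309
The 2 values of 556 share dense rank 1.
The 2 values of 443 share dense rank 3.
The 2 values of 311 share dense rank 7.
Remaining distinct values take the next consecutive integers.
Rank 6 → value 404.

404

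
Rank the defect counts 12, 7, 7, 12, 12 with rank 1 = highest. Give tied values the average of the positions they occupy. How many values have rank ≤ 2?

3

Sorted (descending): 12, 12, 12, 7, 7
The 3 values of 12 occupy positions 1–3 → average rank 2.
The 2 values of 7 occupy positions 4–5 → average rank (4+5)/2 = 4.5.
Ranks ≤ 2: {2, 2, 2} → 3 values.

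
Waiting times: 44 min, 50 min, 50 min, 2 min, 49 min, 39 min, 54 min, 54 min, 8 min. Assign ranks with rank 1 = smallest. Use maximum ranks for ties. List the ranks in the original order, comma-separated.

Sorted (ascending): 2, 8, 39, 44, 49, 50, 50, 54, 54
The 2 values of 50 occupy positions 6–7 → each gets rank 7.
The 2 values of 54 occupy positions 8–9 → each gets rank 9.

4, 7, 7, 1, 5, 3, 9, 9, 2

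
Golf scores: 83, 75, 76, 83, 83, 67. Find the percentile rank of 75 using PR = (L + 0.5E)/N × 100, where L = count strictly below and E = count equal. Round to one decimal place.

25.0

N = 6.
Strictly below 75: 1. Equal to 75: 1.
PR = (1 + 0.5·1)/6 × 100 = 25.0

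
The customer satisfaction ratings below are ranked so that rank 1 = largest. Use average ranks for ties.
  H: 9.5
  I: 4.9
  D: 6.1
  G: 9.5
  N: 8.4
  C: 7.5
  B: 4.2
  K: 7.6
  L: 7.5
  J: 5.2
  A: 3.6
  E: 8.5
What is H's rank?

Sorted (descending): 9.5, 9.5, 8.5, 8.4, 7.6, 7.5, 7.5, 6.1, 5.2, 4.9, 4.2, 3.6
The 2 values of 9.5 occupy positions 1–2 → average rank (1+2)/2 = 1.5.
The 2 values of 7.5 occupy positions 6–7 → average rank (6+7)/2 = 6.5.
H has value 9.5 → rank 1.5.

1.5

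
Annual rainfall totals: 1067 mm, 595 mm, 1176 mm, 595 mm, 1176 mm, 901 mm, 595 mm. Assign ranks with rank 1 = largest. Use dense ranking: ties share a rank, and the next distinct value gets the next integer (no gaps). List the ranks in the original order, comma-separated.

2, 4, 1, 4, 1, 3, 4

Sorted (descending): 1176, 1176, 1067, 901, 595, 595, 595
The 2 values of 1176 share dense rank 1.
The 3 values of 595 share dense rank 4.
Remaining distinct values take the next consecutive integers.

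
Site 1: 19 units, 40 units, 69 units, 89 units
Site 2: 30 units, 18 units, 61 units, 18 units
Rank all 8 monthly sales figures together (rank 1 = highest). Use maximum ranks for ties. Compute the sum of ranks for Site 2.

24

Sorted (descending): 89, 69, 61, 40, 30, 19, 18, 18
The 2 values of 18 occupy positions 7–8 → each gets rank 8.
Site 2 values → pooled ranks: 30→5, 18→8, 61→3, 18→8
Rank sum = 5 + 8 + 3 + 8 = 24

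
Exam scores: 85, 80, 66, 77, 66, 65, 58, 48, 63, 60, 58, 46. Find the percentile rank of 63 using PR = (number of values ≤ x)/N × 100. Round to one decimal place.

N = 12.
Strictly below 63: 5. Equal to 63: 1.
PR = 6/12 × 100 = 50.0

50.0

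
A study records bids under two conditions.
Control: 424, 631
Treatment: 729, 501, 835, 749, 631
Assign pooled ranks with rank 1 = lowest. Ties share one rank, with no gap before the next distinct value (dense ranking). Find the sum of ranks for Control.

4

Sorted (ascending): 424, 501, 631, 631, 729, 749, 835
The 2 values of 631 share dense rank 3.
Remaining distinct values take the next consecutive integers.
Control values → pooled ranks: 424→1, 631→3
Rank sum = 1 + 3 = 4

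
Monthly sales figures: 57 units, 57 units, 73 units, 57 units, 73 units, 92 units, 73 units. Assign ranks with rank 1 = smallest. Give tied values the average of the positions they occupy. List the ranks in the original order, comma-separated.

Sorted (ascending): 57, 57, 57, 73, 73, 73, 92
The 3 values of 57 occupy positions 1–3 → average rank 2.
The 3 values of 73 occupy positions 4–6 → average rank 5.

2, 2, 5, 2, 5, 7, 5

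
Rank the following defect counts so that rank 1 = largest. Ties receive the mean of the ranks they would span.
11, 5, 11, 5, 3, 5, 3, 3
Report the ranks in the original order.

Sorted (descending): 11, 11, 5, 5, 5, 3, 3, 3
The 2 values of 11 occupy positions 1–2 → average rank (1+2)/2 = 1.5.
The 3 values of 5 occupy positions 3–5 → average rank 4.
The 3 values of 3 occupy positions 6–8 → average rank 7.

1.5, 4, 1.5, 4, 7, 4, 7, 7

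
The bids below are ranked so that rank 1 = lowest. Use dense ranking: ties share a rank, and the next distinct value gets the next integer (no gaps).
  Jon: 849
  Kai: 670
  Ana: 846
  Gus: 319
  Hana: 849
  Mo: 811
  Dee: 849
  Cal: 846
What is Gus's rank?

Sorted (ascending): 319, 670, 811, 846, 846, 849, 849, 849
The 2 values of 846 share dense rank 4.
The 3 values of 849 share dense rank 5.
Remaining distinct values take the next consecutive integers.
Gus has value 319 → rank 1.

1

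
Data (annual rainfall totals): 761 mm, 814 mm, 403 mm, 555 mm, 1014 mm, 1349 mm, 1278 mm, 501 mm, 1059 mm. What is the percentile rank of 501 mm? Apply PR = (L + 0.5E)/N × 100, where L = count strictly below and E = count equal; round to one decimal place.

N = 9.
Strictly below 501: 1. Equal to 501: 1.
PR = (1 + 0.5·1)/9 × 100 = 16.7

16.7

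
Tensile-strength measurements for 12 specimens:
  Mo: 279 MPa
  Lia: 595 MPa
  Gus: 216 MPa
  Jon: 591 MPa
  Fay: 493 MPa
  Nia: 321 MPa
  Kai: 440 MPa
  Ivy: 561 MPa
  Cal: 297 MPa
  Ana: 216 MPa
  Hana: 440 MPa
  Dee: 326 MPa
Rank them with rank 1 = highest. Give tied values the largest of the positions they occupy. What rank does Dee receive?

7

Sorted (descending): 595, 591, 561, 493, 440, 440, 326, 321, 297, 279, 216, 216
The 2 values of 440 occupy positions 5–6 → each gets rank 6.
The 2 values of 216 occupy positions 11–12 → each gets rank 12.
Dee has value 326 MPa → rank 7.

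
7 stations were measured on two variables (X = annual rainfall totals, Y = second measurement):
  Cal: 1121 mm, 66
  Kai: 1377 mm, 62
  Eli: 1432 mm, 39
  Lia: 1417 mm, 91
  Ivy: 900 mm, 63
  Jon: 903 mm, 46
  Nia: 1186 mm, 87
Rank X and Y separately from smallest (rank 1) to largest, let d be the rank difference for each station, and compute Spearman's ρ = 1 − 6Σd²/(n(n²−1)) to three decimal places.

Ranks of variable 1: 3, 5, 7, 6, 1, 2, 4
Ranks of variable 2: 5, 3, 1, 7, 4, 2, 6
d = r₁ − r₂: -2, 2, 6, -1, -3, 0, -2
d²: 4, 4, 36, 1, 9, 0, 4; Σd² = 58
ρ = 1 − 6·58/(7·48) = 1 − 348/336 = -0.036

-0.036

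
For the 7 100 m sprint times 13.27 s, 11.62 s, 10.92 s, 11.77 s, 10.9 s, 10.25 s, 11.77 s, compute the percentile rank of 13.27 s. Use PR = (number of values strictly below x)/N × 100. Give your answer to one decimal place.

N = 7.
Strictly below 13.27: 6. Equal to 13.27: 1.
PR = 6/7 × 100 = 85.7

85.7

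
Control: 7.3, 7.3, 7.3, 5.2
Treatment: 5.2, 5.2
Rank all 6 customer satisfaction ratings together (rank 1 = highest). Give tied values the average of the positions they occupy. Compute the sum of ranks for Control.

11

Sorted (descending): 7.3, 7.3, 7.3, 5.2, 5.2, 5.2
The 3 values of 7.3 occupy positions 1–3 → average rank 2.
The 3 values of 5.2 occupy positions 4–6 → average rank 5.
Control values → pooled ranks: 7.3→2, 7.3→2, 7.3→2, 5.2→5
Rank sum = 2 + 2 + 2 + 5 = 11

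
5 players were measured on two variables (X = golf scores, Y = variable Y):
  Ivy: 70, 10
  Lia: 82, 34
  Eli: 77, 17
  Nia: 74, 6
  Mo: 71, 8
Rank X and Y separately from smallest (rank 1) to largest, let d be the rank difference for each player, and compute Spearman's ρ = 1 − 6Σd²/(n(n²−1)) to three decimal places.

Ranks of variable 1: 1, 5, 4, 3, 2
Ranks of variable 2: 3, 5, 4, 1, 2
d = r₁ − r₂: -2, 0, 0, 2, 0
d²: 4, 0, 0, 4, 0; Σd² = 8
ρ = 1 − 6·8/(5·24) = 1 − 48/120 = 0.600

0.600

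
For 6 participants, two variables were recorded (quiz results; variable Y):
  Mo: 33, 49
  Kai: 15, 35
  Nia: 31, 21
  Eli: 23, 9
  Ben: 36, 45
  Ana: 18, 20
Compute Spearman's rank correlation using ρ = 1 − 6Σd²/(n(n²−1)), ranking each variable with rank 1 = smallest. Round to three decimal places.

Ranks of variable 1: 5, 1, 4, 3, 6, 2
Ranks of variable 2: 6, 4, 3, 1, 5, 2
d = r₁ − r₂: -1, -3, 1, 2, 1, 0
d²: 1, 9, 1, 4, 1, 0; Σd² = 16
ρ = 1 − 6·16/(6·35) = 1 − 96/210 = 0.543

0.543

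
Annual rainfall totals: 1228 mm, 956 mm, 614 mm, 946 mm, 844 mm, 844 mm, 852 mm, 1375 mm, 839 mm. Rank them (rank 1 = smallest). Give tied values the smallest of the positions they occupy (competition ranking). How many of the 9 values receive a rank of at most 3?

Sorted (ascending): 614, 839, 844, 844, 852, 946, 956, 1228, 1375
The 2 values of 844 occupy positions 3–4 → each gets rank 3.
Ranks ≤ 3: {1, 2, 3, 3} → 4 values.

4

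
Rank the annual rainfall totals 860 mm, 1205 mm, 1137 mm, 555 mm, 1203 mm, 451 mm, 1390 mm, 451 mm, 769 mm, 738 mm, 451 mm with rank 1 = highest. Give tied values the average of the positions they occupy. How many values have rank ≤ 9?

8

Sorted (descending): 1390, 1205, 1203, 1137, 860, 769, 738, 555, 451, 451, 451
The 3 values of 451 occupy positions 9–11 → average rank 10.
Ranks ≤ 9: {1, 2, 3, 4, 5, 6, 7, 8} → 8 values.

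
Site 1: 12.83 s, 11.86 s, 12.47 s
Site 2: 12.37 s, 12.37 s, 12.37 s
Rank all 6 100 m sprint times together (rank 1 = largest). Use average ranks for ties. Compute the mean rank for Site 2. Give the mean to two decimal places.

Sorted (descending): 12.83, 12.47, 12.37, 12.37, 12.37, 11.86
The 3 values of 12.37 occupy positions 3–5 → average rank 4.
Site 2 values → pooled ranks: 12.37→4, 12.37→4, 12.37→4
Mean rank = (4 + 4 + 4) / 3 = 4.00

4.00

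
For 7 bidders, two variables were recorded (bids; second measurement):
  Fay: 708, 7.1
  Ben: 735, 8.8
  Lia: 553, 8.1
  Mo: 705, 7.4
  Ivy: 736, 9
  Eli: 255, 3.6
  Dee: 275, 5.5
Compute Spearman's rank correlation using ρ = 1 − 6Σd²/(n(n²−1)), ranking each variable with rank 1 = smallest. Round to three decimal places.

0.857

Ranks of variable 1: 5, 6, 3, 4, 7, 1, 2
Ranks of variable 2: 3, 6, 5, 4, 7, 1, 2
d = r₁ − r₂: 2, 0, -2, 0, 0, 0, 0
d²: 4, 0, 4, 0, 0, 0, 0; Σd² = 8
ρ = 1 − 6·8/(7·48) = 1 − 48/336 = 0.857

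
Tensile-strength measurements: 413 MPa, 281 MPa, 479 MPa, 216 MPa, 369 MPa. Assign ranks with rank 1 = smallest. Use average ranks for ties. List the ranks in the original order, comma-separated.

Sorted (ascending): 216, 281, 369, 413, 479
No ties — each value takes its position as its rank.

4, 2, 5, 1, 3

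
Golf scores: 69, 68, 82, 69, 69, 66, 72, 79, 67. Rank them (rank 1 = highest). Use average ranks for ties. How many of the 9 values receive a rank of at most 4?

3

Sorted (descending): 82, 79, 72, 69, 69, 69, 68, 67, 66
The 3 values of 69 occupy positions 4–6 → average rank 5.
Ranks ≤ 4: {1, 2, 3} → 3 values.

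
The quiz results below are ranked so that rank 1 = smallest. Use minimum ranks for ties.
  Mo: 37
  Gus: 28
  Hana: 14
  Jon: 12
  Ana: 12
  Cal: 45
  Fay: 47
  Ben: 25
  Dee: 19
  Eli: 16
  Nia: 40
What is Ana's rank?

Sorted (ascending): 12, 12, 14, 16, 19, 25, 28, 37, 40, 45, 47
The 2 values of 12 occupy positions 1–2 → each gets rank 1.
Ana has value 12 → rank 1.

1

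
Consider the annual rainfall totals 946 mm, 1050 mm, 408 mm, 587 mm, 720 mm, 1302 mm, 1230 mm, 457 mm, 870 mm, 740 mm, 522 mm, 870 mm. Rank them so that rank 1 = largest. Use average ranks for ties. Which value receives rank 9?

Sorted (descending): 1302, 1230, 1050, 946, 870, 870, 740, 720, 587, 522, 457, 408
The 2 values of 870 occupy positions 5–6 → average rank (5+6)/2 = 5.5.
Rank 9 → value 587.

587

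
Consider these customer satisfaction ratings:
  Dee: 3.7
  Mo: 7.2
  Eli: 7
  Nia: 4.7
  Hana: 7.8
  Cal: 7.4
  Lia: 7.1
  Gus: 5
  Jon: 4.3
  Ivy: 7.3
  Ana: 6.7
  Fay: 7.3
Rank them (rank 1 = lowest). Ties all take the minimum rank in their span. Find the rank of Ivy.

Sorted (ascending): 3.7, 4.3, 4.7, 5, 6.7, 7, 7.1, 7.2, 7.3, 7.3, 7.4, 7.8
The 2 values of 7.3 occupy positions 9–10 → each gets rank 9.
Ivy has value 7.3 → rank 9.

9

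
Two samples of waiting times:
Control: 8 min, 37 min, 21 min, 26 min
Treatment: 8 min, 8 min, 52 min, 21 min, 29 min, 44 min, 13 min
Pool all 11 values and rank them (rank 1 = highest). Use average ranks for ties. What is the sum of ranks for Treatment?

41.5

Sorted (descending): 52, 44, 37, 29, 26, 21, 21, 13, 8, 8, 8
The 2 values of 21 occupy positions 6–7 → average rank (6+7)/2 = 6.5.
The 3 values of 8 occupy positions 9–11 → average rank 10.
Treatment values → pooled ranks: 8→10, 8→10, 52→1, 21→6.5, 29→4, 44→2, 13→8
Rank sum = 10 + 10 + 1 + 6.5 + 4 + 2 + 8 = 41.5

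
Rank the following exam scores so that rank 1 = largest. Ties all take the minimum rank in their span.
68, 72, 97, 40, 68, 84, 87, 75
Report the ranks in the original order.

Sorted (descending): 97, 87, 84, 75, 72, 68, 68, 40
The 2 values of 68 occupy positions 6–7 → each gets rank 6.

6, 5, 1, 8, 6, 3, 2, 4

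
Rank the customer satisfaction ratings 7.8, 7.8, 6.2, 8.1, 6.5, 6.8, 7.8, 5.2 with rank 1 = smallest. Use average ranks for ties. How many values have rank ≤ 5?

Sorted (ascending): 5.2, 6.2, 6.5, 6.8, 7.8, 7.8, 7.8, 8.1
The 3 values of 7.8 occupy positions 5–7 → average rank 6.
Ranks ≤ 5: {1, 2, 3, 4} → 4 values.

4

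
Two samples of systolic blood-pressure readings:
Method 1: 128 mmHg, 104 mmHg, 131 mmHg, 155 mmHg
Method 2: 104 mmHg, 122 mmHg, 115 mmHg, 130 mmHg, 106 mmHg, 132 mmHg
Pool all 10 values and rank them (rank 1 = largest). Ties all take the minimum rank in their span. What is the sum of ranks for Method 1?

Sorted (descending): 155, 132, 131, 130, 128, 122, 115, 106, 104, 104
The 2 values of 104 occupy positions 9–10 → each gets rank 9.
Method 1 values → pooled ranks: 128→5, 104→9, 131→3, 155→1
Rank sum = 5 + 9 + 3 + 1 = 18

18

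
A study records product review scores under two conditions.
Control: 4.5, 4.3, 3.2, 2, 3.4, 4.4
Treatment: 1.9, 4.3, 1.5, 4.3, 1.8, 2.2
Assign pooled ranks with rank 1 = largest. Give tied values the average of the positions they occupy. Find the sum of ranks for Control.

29

Sorted (descending): 4.5, 4.4, 4.3, 4.3, 4.3, 3.4, 3.2, 2.2, 2, 1.9, 1.8, 1.5
The 3 values of 4.3 occupy positions 3–5 → average rank 4.
Control values → pooled ranks: 4.5→1, 4.3→4, 3.2→7, 2→9, 3.4→6, 4.4→2
Rank sum = 1 + 4 + 7 + 9 + 6 + 2 = 29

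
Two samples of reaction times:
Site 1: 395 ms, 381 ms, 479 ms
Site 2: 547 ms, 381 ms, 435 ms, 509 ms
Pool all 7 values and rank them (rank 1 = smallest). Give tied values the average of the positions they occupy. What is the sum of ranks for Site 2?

Sorted (ascending): 381, 381, 395, 435, 479, 509, 547
The 2 values of 381 occupy positions 1–2 → average rank (1+2)/2 = 1.5.
Site 2 values → pooled ranks: 547→7, 381→1.5, 435→4, 509→6
Rank sum = 7 + 1.5 + 4 + 6 = 18.5

18.5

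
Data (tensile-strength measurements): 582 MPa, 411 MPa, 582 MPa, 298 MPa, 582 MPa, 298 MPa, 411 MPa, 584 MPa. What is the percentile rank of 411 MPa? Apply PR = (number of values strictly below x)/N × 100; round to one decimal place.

N = 8.
Strictly below 411: 2. Equal to 411: 2.
PR = 2/8 × 100 = 25.0

25.0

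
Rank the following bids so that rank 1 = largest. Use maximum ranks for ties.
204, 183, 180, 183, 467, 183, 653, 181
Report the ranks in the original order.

Sorted (descending): 653, 467, 204, 183, 183, 183, 181, 180
The 3 values of 183 occupy positions 4–6 → each gets rank 6.

3, 6, 8, 6, 2, 6, 1, 7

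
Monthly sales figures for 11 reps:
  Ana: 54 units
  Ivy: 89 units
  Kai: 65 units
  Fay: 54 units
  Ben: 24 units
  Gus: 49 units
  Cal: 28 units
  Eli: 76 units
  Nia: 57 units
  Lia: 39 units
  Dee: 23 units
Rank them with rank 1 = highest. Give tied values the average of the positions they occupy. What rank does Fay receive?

5.5

Sorted (descending): 89, 76, 65, 57, 54, 54, 49, 39, 28, 24, 23
The 2 values of 54 occupy positions 5–6 → average rank (5+6)/2 = 5.5.
Fay has value 54 units → rank 5.5.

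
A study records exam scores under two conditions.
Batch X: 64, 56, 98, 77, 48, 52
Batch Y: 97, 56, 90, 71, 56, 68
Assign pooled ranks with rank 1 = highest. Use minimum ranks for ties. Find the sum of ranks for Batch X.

Sorted (descending): 98, 97, 90, 77, 71, 68, 64, 56, 56, 56, 52, 48
The 3 values of 56 occupy positions 8–10 → each gets rank 8.
Batch X values → pooled ranks: 64→7, 56→8, 98→1, 77→4, 48→12, 52→11
Rank sum = 7 + 8 + 1 + 4 + 12 + 11 = 43

43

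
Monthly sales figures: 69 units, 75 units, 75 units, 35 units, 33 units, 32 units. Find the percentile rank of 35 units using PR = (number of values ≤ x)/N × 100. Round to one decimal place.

N = 6.
Strictly below 35: 2. Equal to 35: 1.
PR = 3/6 × 100 = 50.0

50.0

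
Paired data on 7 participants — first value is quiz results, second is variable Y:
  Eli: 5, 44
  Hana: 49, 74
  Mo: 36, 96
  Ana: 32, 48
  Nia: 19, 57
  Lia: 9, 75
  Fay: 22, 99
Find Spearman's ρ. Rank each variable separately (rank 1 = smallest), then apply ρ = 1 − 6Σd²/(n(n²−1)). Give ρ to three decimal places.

Ranks of variable 1: 1, 7, 6, 5, 3, 2, 4
Ranks of variable 2: 1, 4, 6, 2, 3, 5, 7
d = r₁ − r₂: 0, 3, 0, 3, 0, -3, -3
d²: 0, 9, 0, 9, 0, 9, 9; Σd² = 36
ρ = 1 − 6·36/(7·48) = 1 − 216/336 = 0.357

0.357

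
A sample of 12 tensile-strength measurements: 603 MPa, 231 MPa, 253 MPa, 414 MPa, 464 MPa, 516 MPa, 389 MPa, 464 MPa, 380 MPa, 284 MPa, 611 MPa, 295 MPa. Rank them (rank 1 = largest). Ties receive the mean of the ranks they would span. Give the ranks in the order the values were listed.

2, 12, 11, 6, 4.5, 3, 7, 4.5, 8, 10, 1, 9

Sorted (descending): 611, 603, 516, 464, 464, 414, 389, 380, 295, 284, 253, 231
The 2 values of 464 occupy positions 4–5 → average rank (4+5)/2 = 4.5.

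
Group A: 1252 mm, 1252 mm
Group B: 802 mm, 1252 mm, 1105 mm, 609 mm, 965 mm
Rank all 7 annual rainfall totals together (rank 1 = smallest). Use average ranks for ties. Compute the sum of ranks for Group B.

Sorted (ascending): 609, 802, 965, 1105, 1252, 1252, 1252
The 3 values of 1252 occupy positions 5–7 → average rank 6.
Group B values → pooled ranks: 802→2, 1252→6, 1105→4, 609→1, 965→3
Rank sum = 2 + 6 + 4 + 1 + 3 = 16

16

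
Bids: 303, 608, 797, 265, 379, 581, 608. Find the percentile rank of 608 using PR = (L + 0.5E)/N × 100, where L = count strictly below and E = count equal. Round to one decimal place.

N = 7.
Strictly below 608: 4. Equal to 608: 2.
PR = (4 + 0.5·2)/7 × 100 = 71.4

71.4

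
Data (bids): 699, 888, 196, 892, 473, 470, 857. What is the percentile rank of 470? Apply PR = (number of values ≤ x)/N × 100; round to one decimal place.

N = 7.
Strictly below 470: 1. Equal to 470: 1.
PR = 2/7 × 100 = 28.6

28.6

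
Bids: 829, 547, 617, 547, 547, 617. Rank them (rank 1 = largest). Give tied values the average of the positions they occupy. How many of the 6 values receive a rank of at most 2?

1

Sorted (descending): 829, 617, 617, 547, 547, 547
The 2 values of 617 occupy positions 2–3 → average rank (2+3)/2 = 2.5.
The 3 values of 547 occupy positions 4–6 → average rank 5.
Ranks ≤ 2: {1} → 1 value.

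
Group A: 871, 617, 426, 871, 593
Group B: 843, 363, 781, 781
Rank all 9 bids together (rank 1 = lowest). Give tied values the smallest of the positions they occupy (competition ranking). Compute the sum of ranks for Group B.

18

Sorted (ascending): 363, 426, 593, 617, 781, 781, 843, 871, 871
The 2 values of 781 occupy positions 5–6 → each gets rank 5.
The 2 values of 871 occupy positions 8–9 → each gets rank 8.
Group B values → pooled ranks: 843→7, 363→1, 781→5, 781→5
Rank sum = 7 + 1 + 5 + 5 = 18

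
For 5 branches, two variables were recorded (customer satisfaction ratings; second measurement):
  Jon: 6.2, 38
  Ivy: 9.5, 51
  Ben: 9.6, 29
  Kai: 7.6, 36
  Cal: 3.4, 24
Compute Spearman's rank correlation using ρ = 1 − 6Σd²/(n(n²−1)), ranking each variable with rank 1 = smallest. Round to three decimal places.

Ranks of variable 1: 2, 4, 5, 3, 1
Ranks of variable 2: 4, 5, 2, 3, 1
d = r₁ − r₂: -2, -1, 3, 0, 0
d²: 4, 1, 9, 0, 0; Σd² = 14
ρ = 1 − 6·14/(5·24) = 1 − 84/120 = 0.300

0.300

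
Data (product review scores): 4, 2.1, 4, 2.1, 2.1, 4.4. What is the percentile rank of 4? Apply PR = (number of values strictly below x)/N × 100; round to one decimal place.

50.0

N = 6.
Strictly below 4: 3. Equal to 4: 2.
PR = 3/6 × 100 = 50.0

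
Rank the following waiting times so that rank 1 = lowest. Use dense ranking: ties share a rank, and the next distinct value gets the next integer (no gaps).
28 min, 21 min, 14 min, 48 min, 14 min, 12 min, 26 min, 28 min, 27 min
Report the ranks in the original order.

Sorted (ascending): 12, 14, 14, 21, 26, 27, 28, 28, 48
The 2 values of 14 share dense rank 2.
The 2 values of 28 share dense rank 6.
Remaining distinct values take the next consecutive integers.

6, 3, 2, 7, 2, 1, 4, 6, 5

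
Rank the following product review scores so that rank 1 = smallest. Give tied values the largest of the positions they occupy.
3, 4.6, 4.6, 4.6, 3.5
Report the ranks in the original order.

1, 5, 5, 5, 2

Sorted (ascending): 3, 3.5, 4.6, 4.6, 4.6
The 3 values of 4.6 occupy positions 3–5 → each gets rank 5.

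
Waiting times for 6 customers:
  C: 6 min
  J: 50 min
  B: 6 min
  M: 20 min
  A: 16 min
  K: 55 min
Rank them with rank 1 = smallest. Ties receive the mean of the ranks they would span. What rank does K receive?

6

Sorted (ascending): 6, 6, 16, 20, 50, 55
The 2 values of 6 occupy positions 1–2 → average rank (1+2)/2 = 1.5.
K has value 55 min → rank 6.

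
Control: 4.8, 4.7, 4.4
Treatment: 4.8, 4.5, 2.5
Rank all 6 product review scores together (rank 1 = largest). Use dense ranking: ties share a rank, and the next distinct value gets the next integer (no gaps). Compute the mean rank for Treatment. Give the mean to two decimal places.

3.00

Sorted (descending): 4.8, 4.8, 4.7, 4.5, 4.4, 2.5
The 2 values of 4.8 share dense rank 1.
Remaining distinct values take the next consecutive integers.
Treatment values → pooled ranks: 4.8→1, 4.5→3, 2.5→5
Mean rank = (1 + 3 + 5) / 3 = 3.00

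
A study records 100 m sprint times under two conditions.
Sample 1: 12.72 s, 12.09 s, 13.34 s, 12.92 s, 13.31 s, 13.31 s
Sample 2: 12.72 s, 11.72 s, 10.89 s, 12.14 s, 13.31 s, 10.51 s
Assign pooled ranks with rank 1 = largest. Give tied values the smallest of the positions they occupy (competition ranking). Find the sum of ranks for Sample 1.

25

Sorted (descending): 13.34, 13.31, 13.31, 13.31, 12.92, 12.72, 12.72, 12.14, 12.09, 11.72, 10.89, 10.51
The 3 values of 13.31 occupy positions 2–4 → each gets rank 2.
The 2 values of 12.72 occupy positions 6–7 → each gets rank 6.
Sample 1 values → pooled ranks: 12.72→6, 12.09→9, 13.34→1, 12.92→5, 13.31→2, 13.31→2
Rank sum = 6 + 9 + 1 + 5 + 2 + 2 = 25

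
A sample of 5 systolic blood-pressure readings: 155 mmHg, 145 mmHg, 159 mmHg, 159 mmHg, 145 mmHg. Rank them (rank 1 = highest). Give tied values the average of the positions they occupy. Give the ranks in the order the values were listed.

Sorted (descending): 159, 159, 155, 145, 145
The 2 values of 159 occupy positions 1–2 → average rank (1+2)/2 = 1.5.
The 2 values of 145 occupy positions 4–5 → average rank (4+5)/2 = 4.5.

3, 4.5, 1.5, 1.5, 4.5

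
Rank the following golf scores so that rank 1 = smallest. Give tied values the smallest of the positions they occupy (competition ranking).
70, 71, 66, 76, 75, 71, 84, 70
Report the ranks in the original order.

Sorted (ascending): 66, 70, 70, 71, 71, 75, 76, 84
The 2 values of 70 occupy positions 2–3 → each gets rank 2.
The 2 values of 71 occupy positions 4–5 → each gets rank 4.

2, 4, 1, 7, 6, 4, 8, 2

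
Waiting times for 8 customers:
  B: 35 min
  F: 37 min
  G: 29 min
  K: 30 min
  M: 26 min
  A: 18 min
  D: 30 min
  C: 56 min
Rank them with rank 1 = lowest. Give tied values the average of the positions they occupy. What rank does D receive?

Sorted (ascending): 18, 26, 29, 30, 30, 35, 37, 56
The 2 values of 30 occupy positions 4–5 → average rank (4+5)/2 = 4.5.
D has value 30 min → rank 4.5.

4.5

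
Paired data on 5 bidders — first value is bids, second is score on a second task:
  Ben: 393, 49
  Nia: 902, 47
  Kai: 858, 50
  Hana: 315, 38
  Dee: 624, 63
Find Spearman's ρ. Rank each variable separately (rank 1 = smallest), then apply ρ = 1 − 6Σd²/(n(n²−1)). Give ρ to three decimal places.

0.300

Ranks of variable 1: 2, 5, 4, 1, 3
Ranks of variable 2: 3, 2, 4, 1, 5
d = r₁ − r₂: -1, 3, 0, 0, -2
d²: 1, 9, 0, 0, 4; Σd² = 14
ρ = 1 − 6·14/(5·24) = 1 − 84/120 = 0.300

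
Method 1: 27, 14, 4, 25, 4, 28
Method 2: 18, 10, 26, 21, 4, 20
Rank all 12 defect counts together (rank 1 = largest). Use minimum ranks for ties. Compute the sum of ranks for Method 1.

Sorted (descending): 28, 27, 26, 25, 21, 20, 18, 14, 10, 4, 4, 4
The 3 values of 4 occupy positions 10–12 → each gets rank 10.
Method 1 values → pooled ranks: 27→2, 14→8, 4→10, 25→4, 4→10, 28→1
Rank sum = 2 + 8 + 10 + 4 + 10 + 1 = 35

35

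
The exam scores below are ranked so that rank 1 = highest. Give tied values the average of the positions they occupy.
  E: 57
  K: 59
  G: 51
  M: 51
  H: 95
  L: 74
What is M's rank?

5.5

Sorted (descending): 95, 74, 59, 57, 51, 51
The 2 values of 51 occupy positions 5–6 → average rank (5+6)/2 = 5.5.
M has value 51 → rank 5.5.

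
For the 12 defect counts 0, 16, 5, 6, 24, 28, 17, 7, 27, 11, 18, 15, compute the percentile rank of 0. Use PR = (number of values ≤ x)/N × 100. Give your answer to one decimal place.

8.3

N = 12.
Strictly below 0: 0. Equal to 0: 1.
PR = 1/12 × 100 = 8.3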